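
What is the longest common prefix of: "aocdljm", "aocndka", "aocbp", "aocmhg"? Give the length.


Words: aocdljm, aocndka, aocbp, aocmhg
  Position 0: all 'a' => match
  Position 1: all 'o' => match
  Position 2: all 'c' => match
  Position 3: ('d', 'n', 'b', 'm') => mismatch, stop
LCP = "aoc" (length 3)

3


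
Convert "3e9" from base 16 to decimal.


Input: "3e9" in base 16
Positional expansion:
  Digit '3' (value 3) x 16^2 = 768
  Digit 'e' (value 14) x 16^1 = 224
  Digit '9' (value 9) x 16^0 = 9
Sum = 1001

1001


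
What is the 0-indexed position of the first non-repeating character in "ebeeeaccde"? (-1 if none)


Input: ebeeeaccde
Character frequencies:
  'a': 1
  'b': 1
  'c': 2
  'd': 1
  'e': 5
Scanning left to right for freq == 1:
  Position 0 ('e'): freq=5, skip
  Position 1 ('b'): unique! => answer = 1

1


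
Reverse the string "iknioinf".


Input: iknioinf
Reading characters right to left:
  Position 7: 'f'
  Position 6: 'n'
  Position 5: 'i'
  Position 4: 'o'
  Position 3: 'i'
  Position 2: 'n'
  Position 1: 'k'
  Position 0: 'i'
Reversed: fnioinki

fnioinki


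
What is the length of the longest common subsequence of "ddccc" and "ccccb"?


LCS of "ddccc" and "ccccb"
DP table:
           c    c    c    c    b
      0    0    0    0    0    0
  d   0    0    0    0    0    0
  d   0    0    0    0    0    0
  c   0    1    1    1    1    1
  c   0    1    2    2    2    2
  c   0    1    2    3    3    3
LCS length = dp[5][5] = 3

3


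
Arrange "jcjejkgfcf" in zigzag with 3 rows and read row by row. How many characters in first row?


Zigzag "jcjejkgfcf" into 3 rows:
Placing characters:
  'j' => row 0
  'c' => row 1
  'j' => row 2
  'e' => row 1
  'j' => row 0
  'k' => row 1
  'g' => row 2
  'f' => row 1
  'c' => row 0
  'f' => row 1
Rows:
  Row 0: "jjc"
  Row 1: "cekff"
  Row 2: "jg"
First row length: 3

3


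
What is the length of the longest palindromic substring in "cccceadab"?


Input: "cccceadab"
Checking substrings for palindromes:
  [0:4] "cccc" (len 4) => palindrome
  [0:3] "ccc" (len 3) => palindrome
  [1:4] "ccc" (len 3) => palindrome
  [5:8] "ada" (len 3) => palindrome
  [0:2] "cc" (len 2) => palindrome
  [1:3] "cc" (len 2) => palindrome
Longest palindromic substring: "cccc" with length 4

4


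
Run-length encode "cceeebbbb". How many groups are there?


Input: cceeebbbb
Scanning for consecutive runs:
  Group 1: 'c' x 2 (positions 0-1)
  Group 2: 'e' x 3 (positions 2-4)
  Group 3: 'b' x 4 (positions 5-8)
Total groups: 3

3


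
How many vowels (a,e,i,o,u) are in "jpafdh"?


Input: jpafdh
Checking each character:
  'j' at position 0: consonant
  'p' at position 1: consonant
  'a' at position 2: vowel (running total: 1)
  'f' at position 3: consonant
  'd' at position 4: consonant
  'h' at position 5: consonant
Total vowels: 1

1


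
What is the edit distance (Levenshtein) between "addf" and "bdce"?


Computing edit distance: "addf" -> "bdce"
DP table:
           b    d    c    e
      0    1    2    3    4
  a   1    1    2    3    4
  d   2    2    1    2    3
  d   3    3    2    2    3
  f   4    4    3    3    3
Edit distance = dp[4][4] = 3

3


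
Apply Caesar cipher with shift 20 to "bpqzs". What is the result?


Caesar cipher: shift "bpqzs" by 20
  'b' (pos 1) + 20 = pos 21 = 'v'
  'p' (pos 15) + 20 = pos 9 = 'j'
  'q' (pos 16) + 20 = pos 10 = 'k'
  'z' (pos 25) + 20 = pos 19 = 't'
  's' (pos 18) + 20 = pos 12 = 'm'
Result: vjktm

vjktm


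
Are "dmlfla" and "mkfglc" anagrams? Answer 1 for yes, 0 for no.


Strings: "dmlfla", "mkfglc"
Sorted first:  adfllm
Sorted second: cfgklm
Differ at position 0: 'a' vs 'c' => not anagrams

0


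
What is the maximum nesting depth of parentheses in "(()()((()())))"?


Input: "(()()((()())))"
Tracking depth:
  Position 0 '(': depth becomes 1
  Position 1 '(': depth becomes 2
  Position 2 ')': depth becomes 1
  Position 3 '(': depth becomes 2
  Position 4 ')': depth becomes 1
  Position 5 '(': depth becomes 2
  Position 6 '(': depth becomes 3
  Position 7 '(': depth becomes 4
  Position 8 ')': depth becomes 3
  Position 9 '(': depth becomes 4
  Position 10 ')': depth becomes 3
  Position 11 ')': depth becomes 2
  Position 12 ')': depth becomes 1
  Position 13 ')': depth becomes 0
Maximum depth reached: 4

4


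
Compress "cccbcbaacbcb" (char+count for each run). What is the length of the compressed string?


Input: cccbcbaacbcb
Runs:
  'c' x 3 => "c3"
  'b' x 1 => "b1"
  'c' x 1 => "c1"
  'b' x 1 => "b1"
  'a' x 2 => "a2"
  'c' x 1 => "c1"
  'b' x 1 => "b1"
  'c' x 1 => "c1"
  'b' x 1 => "b1"
Compressed: "c3b1c1b1a2c1b1c1b1"
Compressed length: 18

18


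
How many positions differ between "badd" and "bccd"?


Comparing "badd" and "bccd" position by position:
  Position 0: 'b' vs 'b' => same
  Position 1: 'a' vs 'c' => DIFFER
  Position 2: 'd' vs 'c' => DIFFER
  Position 3: 'd' vs 'd' => same
Positions that differ: 2

2


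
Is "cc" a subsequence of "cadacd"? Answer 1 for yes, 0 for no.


Check if "cc" is a subsequence of "cadacd"
Greedy scan:
  Position 0 ('c'): matches sub[0] = 'c'
  Position 1 ('a'): no match needed
  Position 2 ('d'): no match needed
  Position 3 ('a'): no match needed
  Position 4 ('c'): matches sub[1] = 'c'
  Position 5 ('d'): no match needed
All 2 characters matched => is a subsequence

1


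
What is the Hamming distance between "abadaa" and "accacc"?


Comparing "abadaa" and "accacc" position by position:
  Position 0: 'a' vs 'a' => same
  Position 1: 'b' vs 'c' => differ
  Position 2: 'a' vs 'c' => differ
  Position 3: 'd' vs 'a' => differ
  Position 4: 'a' vs 'c' => differ
  Position 5: 'a' vs 'c' => differ
Total differences (Hamming distance): 5

5


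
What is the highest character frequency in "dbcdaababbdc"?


Input: dbcdaababbdc
Character counts:
  'a': 3
  'b': 4
  'c': 2
  'd': 3
Maximum frequency: 4

4


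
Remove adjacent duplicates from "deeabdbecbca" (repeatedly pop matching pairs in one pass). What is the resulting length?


Input: deeabdbecbca
Stack-based adjacent duplicate removal:
  Read 'd': push. Stack: d
  Read 'e': push. Stack: de
  Read 'e': matches stack top 'e' => pop. Stack: d
  Read 'a': push. Stack: da
  Read 'b': push. Stack: dab
  Read 'd': push. Stack: dabd
  Read 'b': push. Stack: dabdb
  Read 'e': push. Stack: dabdbe
  Read 'c': push. Stack: dabdbec
  Read 'b': push. Stack: dabdbecb
  Read 'c': push. Stack: dabdbecbc
  Read 'a': push. Stack: dabdbecbca
Final stack: "dabdbecbca" (length 10)

10


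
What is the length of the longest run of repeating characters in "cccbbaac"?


Input: "cccbbaac"
Scanning for longest run:
  Position 1 ('c'): continues run of 'c', length=2
  Position 2 ('c'): continues run of 'c', length=3
  Position 3 ('b'): new char, reset run to 1
  Position 4 ('b'): continues run of 'b', length=2
  Position 5 ('a'): new char, reset run to 1
  Position 6 ('a'): continues run of 'a', length=2
  Position 7 ('c'): new char, reset run to 1
Longest run: 'c' with length 3

3


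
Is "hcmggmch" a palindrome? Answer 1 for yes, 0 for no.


Input: hcmggmch
Reversed: hcmggmch
  Compare pos 0 ('h') with pos 7 ('h'): match
  Compare pos 1 ('c') with pos 6 ('c'): match
  Compare pos 2 ('m') with pos 5 ('m'): match
  Compare pos 3 ('g') with pos 4 ('g'): match
Result: palindrome

1


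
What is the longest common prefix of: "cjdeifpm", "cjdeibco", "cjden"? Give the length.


Words: cjdeifpm, cjdeibco, cjden
  Position 0: all 'c' => match
  Position 1: all 'j' => match
  Position 2: all 'd' => match
  Position 3: all 'e' => match
  Position 4: ('i', 'i', 'n') => mismatch, stop
LCP = "cjde" (length 4)

4


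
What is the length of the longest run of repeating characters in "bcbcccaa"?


Input: "bcbcccaa"
Scanning for longest run:
  Position 1 ('c'): new char, reset run to 1
  Position 2 ('b'): new char, reset run to 1
  Position 3 ('c'): new char, reset run to 1
  Position 4 ('c'): continues run of 'c', length=2
  Position 5 ('c'): continues run of 'c', length=3
  Position 6 ('a'): new char, reset run to 1
  Position 7 ('a'): continues run of 'a', length=2
Longest run: 'c' with length 3

3


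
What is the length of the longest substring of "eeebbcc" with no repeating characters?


Input: "eeebbcc"
Sliding window (track last position of each char):
  Position 0 ('e'): window [0,0] length 1 -- new best
  Position 1 ('e'): repeat (last at 0), move window start to 1
  Position 1 ('e'): window [1,1] length 1
  Position 2 ('e'): repeat (last at 1), move window start to 2
  Position 2 ('e'): window [2,2] length 1
  Position 3 ('b'): window [2,3] length 2 -- new best
  Position 4 ('b'): repeat (last at 3), move window start to 4
  Position 4 ('b'): window [4,4] length 1
  Position 5 ('c'): window [4,5] length 2
  Position 6 ('c'): repeat (last at 5), move window start to 6
  Position 6 ('c'): window [6,6] length 1
Longest substring with no repeats: "eb" with length 2

2


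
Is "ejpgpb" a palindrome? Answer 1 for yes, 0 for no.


Input: ejpgpb
Reversed: bpgpje
  Compare pos 0 ('e') with pos 5 ('b'): MISMATCH
  Compare pos 1 ('j') with pos 4 ('p'): MISMATCH
  Compare pos 2 ('p') with pos 3 ('g'): MISMATCH
Result: not a palindrome

0


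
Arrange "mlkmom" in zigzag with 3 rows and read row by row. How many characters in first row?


Zigzag "mlkmom" into 3 rows:
Placing characters:
  'm' => row 0
  'l' => row 1
  'k' => row 2
  'm' => row 1
  'o' => row 0
  'm' => row 1
Rows:
  Row 0: "mo"
  Row 1: "lmm"
  Row 2: "k"
First row length: 2

2


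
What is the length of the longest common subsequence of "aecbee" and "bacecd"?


LCS of "aecbee" and "bacecd"
DP table:
           b    a    c    e    c    d
      0    0    0    0    0    0    0
  a   0    0    1    1    1    1    1
  e   0    0    1    1    2    2    2
  c   0    0    1    2    2    3    3
  b   0    1    1    2    2    3    3
  e   0    1    1    2    3    3    3
  e   0    1    1    2    3    3    3
LCS length = dp[6][6] = 3

3


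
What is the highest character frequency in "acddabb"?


Input: acddabb
Character counts:
  'a': 2
  'b': 2
  'c': 1
  'd': 2
Maximum frequency: 2

2


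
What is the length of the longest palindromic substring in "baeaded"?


Input: "baeaded"
Checking substrings for palindromes:
  [1:4] "aea" (len 3) => palindrome
  [4:7] "ded" (len 3) => palindrome
Longest palindromic substring: "aea" with length 3

3


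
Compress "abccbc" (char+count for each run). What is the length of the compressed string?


Input: abccbc
Runs:
  'a' x 1 => "a1"
  'b' x 1 => "b1"
  'c' x 2 => "c2"
  'b' x 1 => "b1"
  'c' x 1 => "c1"
Compressed: "a1b1c2b1c1"
Compressed length: 10

10


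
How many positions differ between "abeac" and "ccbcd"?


Comparing "abeac" and "ccbcd" position by position:
  Position 0: 'a' vs 'c' => DIFFER
  Position 1: 'b' vs 'c' => DIFFER
  Position 2: 'e' vs 'b' => DIFFER
  Position 3: 'a' vs 'c' => DIFFER
  Position 4: 'c' vs 'd' => DIFFER
Positions that differ: 5

5


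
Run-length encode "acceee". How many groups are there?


Input: acceee
Scanning for consecutive runs:
  Group 1: 'a' x 1 (positions 0-0)
  Group 2: 'c' x 2 (positions 1-2)
  Group 3: 'e' x 3 (positions 3-5)
Total groups: 3

3


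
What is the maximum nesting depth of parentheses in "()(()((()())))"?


Input: "()(()((()())))"
Tracking depth:
  Position 0 '(': depth becomes 1
  Position 1 ')': depth becomes 0
  Position 2 '(': depth becomes 1
  Position 3 '(': depth becomes 2
  Position 4 ')': depth becomes 1
  Position 5 '(': depth becomes 2
  Position 6 '(': depth becomes 3
  Position 7 '(': depth becomes 4
  Position 8 ')': depth becomes 3
  Position 9 '(': depth becomes 4
  Position 10 ')': depth becomes 3
  Position 11 ')': depth becomes 2
  Position 12 ')': depth becomes 1
  Position 13 ')': depth becomes 0
Maximum depth reached: 4

4


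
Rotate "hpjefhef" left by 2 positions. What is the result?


Input: "hpjefhef", rotate left by 2
First 2 characters: "hp"
Remaining characters: "jefhef"
Concatenate remaining + first: "jefhef" + "hp" = "jefhefhp"

jefhefhp


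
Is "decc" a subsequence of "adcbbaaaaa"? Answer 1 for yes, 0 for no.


Check if "decc" is a subsequence of "adcbbaaaaa"
Greedy scan:
  Position 0 ('a'): no match needed
  Position 1 ('d'): matches sub[0] = 'd'
  Position 2 ('c'): no match needed
  Position 3 ('b'): no match needed
  Position 4 ('b'): no match needed
  Position 5 ('a'): no match needed
  Position 6 ('a'): no match needed
  Position 7 ('a'): no match needed
  Position 8 ('a'): no match needed
  Position 9 ('a'): no match needed
Only matched 1/4 characters => not a subsequence

0


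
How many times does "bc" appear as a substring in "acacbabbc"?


Searching for "bc" in "acacbabbc"
Scanning each position:
  Position 0: "ac" => no
  Position 1: "ca" => no
  Position 2: "ac" => no
  Position 3: "cb" => no
  Position 4: "ba" => no
  Position 5: "ab" => no
  Position 6: "bb" => no
  Position 7: "bc" => MATCH
Total occurrences: 1

1


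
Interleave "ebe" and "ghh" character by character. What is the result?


Interleaving "ebe" and "ghh":
  Position 0: 'e' from first, 'g' from second => "eg"
  Position 1: 'b' from first, 'h' from second => "bh"
  Position 2: 'e' from first, 'h' from second => "eh"
Result: egbheh

egbheh


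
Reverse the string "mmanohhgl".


Input: mmanohhgl
Reading characters right to left:
  Position 8: 'l'
  Position 7: 'g'
  Position 6: 'h'
  Position 5: 'h'
  Position 4: 'o'
  Position 3: 'n'
  Position 2: 'a'
  Position 1: 'm'
  Position 0: 'm'
Reversed: lghhonamm

lghhonamm


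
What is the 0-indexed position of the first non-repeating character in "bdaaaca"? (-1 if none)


Input: bdaaaca
Character frequencies:
  'a': 4
  'b': 1
  'c': 1
  'd': 1
Scanning left to right for freq == 1:
  Position 0 ('b'): unique! => answer = 0

0


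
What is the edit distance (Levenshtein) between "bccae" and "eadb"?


Computing edit distance: "bccae" -> "eadb"
DP table:
           e    a    d    b
      0    1    2    3    4
  b   1    1    2    3    3
  c   2    2    2    3    4
  c   3    3    3    3    4
  a   4    4    3    4    4
  e   5    4    4    4    5
Edit distance = dp[5][4] = 5

5


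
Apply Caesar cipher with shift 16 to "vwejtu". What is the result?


Caesar cipher: shift "vwejtu" by 16
  'v' (pos 21) + 16 = pos 11 = 'l'
  'w' (pos 22) + 16 = pos 12 = 'm'
  'e' (pos 4) + 16 = pos 20 = 'u'
  'j' (pos 9) + 16 = pos 25 = 'z'
  't' (pos 19) + 16 = pos 9 = 'j'
  'u' (pos 20) + 16 = pos 10 = 'k'
Result: lmuzjk

lmuzjk


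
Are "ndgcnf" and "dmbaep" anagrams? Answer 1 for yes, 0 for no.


Strings: "ndgcnf", "dmbaep"
Sorted first:  cdfgnn
Sorted second: abdemp
Differ at position 0: 'c' vs 'a' => not anagrams

0


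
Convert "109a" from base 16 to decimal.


Input: "109a" in base 16
Positional expansion:
  Digit '1' (value 1) x 16^3 = 4096
  Digit '0' (value 0) x 16^2 = 0
  Digit '9' (value 9) x 16^1 = 144
  Digit 'a' (value 10) x 16^0 = 10
Sum = 4250

4250


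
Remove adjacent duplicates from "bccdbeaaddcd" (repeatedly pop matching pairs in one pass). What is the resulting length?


Input: bccdbeaaddcd
Stack-based adjacent duplicate removal:
  Read 'b': push. Stack: b
  Read 'c': push. Stack: bc
  Read 'c': matches stack top 'c' => pop. Stack: b
  Read 'd': push. Stack: bd
  Read 'b': push. Stack: bdb
  Read 'e': push. Stack: bdbe
  Read 'a': push. Stack: bdbea
  Read 'a': matches stack top 'a' => pop. Stack: bdbe
  Read 'd': push. Stack: bdbed
  Read 'd': matches stack top 'd' => pop. Stack: bdbe
  Read 'c': push. Stack: bdbec
  Read 'd': push. Stack: bdbecd
Final stack: "bdbecd" (length 6)

6


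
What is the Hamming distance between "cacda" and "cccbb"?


Comparing "cacda" and "cccbb" position by position:
  Position 0: 'c' vs 'c' => same
  Position 1: 'a' vs 'c' => differ
  Position 2: 'c' vs 'c' => same
  Position 3: 'd' vs 'b' => differ
  Position 4: 'a' vs 'b' => differ
Total differences (Hamming distance): 3

3


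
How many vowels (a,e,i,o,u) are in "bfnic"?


Input: bfnic
Checking each character:
  'b' at position 0: consonant
  'f' at position 1: consonant
  'n' at position 2: consonant
  'i' at position 3: vowel (running total: 1)
  'c' at position 4: consonant
Total vowels: 1

1


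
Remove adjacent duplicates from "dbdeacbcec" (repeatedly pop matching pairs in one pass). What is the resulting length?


Input: dbdeacbcec
Stack-based adjacent duplicate removal:
  Read 'd': push. Stack: d
  Read 'b': push. Stack: db
  Read 'd': push. Stack: dbd
  Read 'e': push. Stack: dbde
  Read 'a': push. Stack: dbdea
  Read 'c': push. Stack: dbdeac
  Read 'b': push. Stack: dbdeacb
  Read 'c': push. Stack: dbdeacbc
  Read 'e': push. Stack: dbdeacbce
  Read 'c': push. Stack: dbdeacbcec
Final stack: "dbdeacbcec" (length 10)

10


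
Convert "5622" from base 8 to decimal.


Input: "5622" in base 8
Positional expansion:
  Digit '5' (value 5) x 8^3 = 2560
  Digit '6' (value 6) x 8^2 = 384
  Digit '2' (value 2) x 8^1 = 16
  Digit '2' (value 2) x 8^0 = 2
Sum = 2962

2962


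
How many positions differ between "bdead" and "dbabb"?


Comparing "bdead" and "dbabb" position by position:
  Position 0: 'b' vs 'd' => DIFFER
  Position 1: 'd' vs 'b' => DIFFER
  Position 2: 'e' vs 'a' => DIFFER
  Position 3: 'a' vs 'b' => DIFFER
  Position 4: 'd' vs 'b' => DIFFER
Positions that differ: 5

5


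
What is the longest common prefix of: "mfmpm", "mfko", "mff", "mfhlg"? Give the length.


Words: mfmpm, mfko, mff, mfhlg
  Position 0: all 'm' => match
  Position 1: all 'f' => match
  Position 2: ('m', 'k', 'f', 'h') => mismatch, stop
LCP = "mf" (length 2)

2


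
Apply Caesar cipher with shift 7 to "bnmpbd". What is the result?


Caesar cipher: shift "bnmpbd" by 7
  'b' (pos 1) + 7 = pos 8 = 'i'
  'n' (pos 13) + 7 = pos 20 = 'u'
  'm' (pos 12) + 7 = pos 19 = 't'
  'p' (pos 15) + 7 = pos 22 = 'w'
  'b' (pos 1) + 7 = pos 8 = 'i'
  'd' (pos 3) + 7 = pos 10 = 'k'
Result: iutwik

iutwik


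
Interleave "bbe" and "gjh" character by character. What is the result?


Interleaving "bbe" and "gjh":
  Position 0: 'b' from first, 'g' from second => "bg"
  Position 1: 'b' from first, 'j' from second => "bj"
  Position 2: 'e' from first, 'h' from second => "eh"
Result: bgbjeh

bgbjeh


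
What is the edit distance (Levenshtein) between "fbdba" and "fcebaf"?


Computing edit distance: "fbdba" -> "fcebaf"
DP table:
           f    c    e    b    a    f
      0    1    2    3    4    5    6
  f   1    0    1    2    3    4    5
  b   2    1    1    2    2    3    4
  d   3    2    2    2    3    3    4
  b   4    3    3    3    2    3    4
  a   5    4    4    4    3    2    3
Edit distance = dp[5][6] = 3

3


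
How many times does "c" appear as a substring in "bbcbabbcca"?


Searching for "c" in "bbcbabbcca"
Scanning each position:
  Position 0: "b" => no
  Position 1: "b" => no
  Position 2: "c" => MATCH
  Position 3: "b" => no
  Position 4: "a" => no
  Position 5: "b" => no
  Position 6: "b" => no
  Position 7: "c" => MATCH
  Position 8: "c" => MATCH
  Position 9: "a" => no
Total occurrences: 3

3


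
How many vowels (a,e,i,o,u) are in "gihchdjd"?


Input: gihchdjd
Checking each character:
  'g' at position 0: consonant
  'i' at position 1: vowel (running total: 1)
  'h' at position 2: consonant
  'c' at position 3: consonant
  'h' at position 4: consonant
  'd' at position 5: consonant
  'j' at position 6: consonant
  'd' at position 7: consonant
Total vowels: 1

1


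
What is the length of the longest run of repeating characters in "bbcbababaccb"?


Input: "bbcbababaccb"
Scanning for longest run:
  Position 1 ('b'): continues run of 'b', length=2
  Position 2 ('c'): new char, reset run to 1
  Position 3 ('b'): new char, reset run to 1
  Position 4 ('a'): new char, reset run to 1
  Position 5 ('b'): new char, reset run to 1
  Position 6 ('a'): new char, reset run to 1
  Position 7 ('b'): new char, reset run to 1
  Position 8 ('a'): new char, reset run to 1
  Position 9 ('c'): new char, reset run to 1
  Position 10 ('c'): continues run of 'c', length=2
  Position 11 ('b'): new char, reset run to 1
Longest run: 'b' with length 2

2


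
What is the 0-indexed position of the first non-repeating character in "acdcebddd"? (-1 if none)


Input: acdcebddd
Character frequencies:
  'a': 1
  'b': 1
  'c': 2
  'd': 4
  'e': 1
Scanning left to right for freq == 1:
  Position 0 ('a'): unique! => answer = 0

0


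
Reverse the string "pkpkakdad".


Input: pkpkakdad
Reading characters right to left:
  Position 8: 'd'
  Position 7: 'a'
  Position 6: 'd'
  Position 5: 'k'
  Position 4: 'a'
  Position 3: 'k'
  Position 2: 'p'
  Position 1: 'k'
  Position 0: 'p'
Reversed: dadkakpkp

dadkakpkp


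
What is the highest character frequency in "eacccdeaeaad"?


Input: eacccdeaeaad
Character counts:
  'a': 4
  'c': 3
  'd': 2
  'e': 3
Maximum frequency: 4

4


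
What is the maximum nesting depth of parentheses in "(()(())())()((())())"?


Input: "(()(())())()((())())"
Tracking depth:
  Position 0 '(': depth becomes 1
  Position 1 '(': depth becomes 2
  Position 2 ')': depth becomes 1
  Position 3 '(': depth becomes 2
  Position 4 '(': depth becomes 3
  Position 5 ')': depth becomes 2
  Position 6 ')': depth becomes 1
  Position 7 '(': depth becomes 2
  Position 8 ')': depth becomes 1
  Position 9 ')': depth becomes 0
  Position 10 '(': depth becomes 1
  Position 11 ')': depth becomes 0
  Position 12 '(': depth becomes 1
  Position 13 '(': depth becomes 2
  Position 14 '(': depth becomes 3
  Position 15 ')': depth becomes 2
  Position 16 ')': depth becomes 1
  Position 17 '(': depth becomes 2
  Position 18 ')': depth becomes 1
  Position 19 ')': depth becomes 0
Maximum depth reached: 3

3


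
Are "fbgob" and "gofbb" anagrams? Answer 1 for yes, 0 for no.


Strings: "fbgob", "gofbb"
Sorted first:  bbfgo
Sorted second: bbfgo
Sorted forms match => anagrams

1


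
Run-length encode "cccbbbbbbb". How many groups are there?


Input: cccbbbbbbb
Scanning for consecutive runs:
  Group 1: 'c' x 3 (positions 0-2)
  Group 2: 'b' x 7 (positions 3-9)
Total groups: 2

2


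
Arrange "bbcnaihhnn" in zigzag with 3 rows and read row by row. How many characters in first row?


Zigzag "bbcnaihhnn" into 3 rows:
Placing characters:
  'b' => row 0
  'b' => row 1
  'c' => row 2
  'n' => row 1
  'a' => row 0
  'i' => row 1
  'h' => row 2
  'h' => row 1
  'n' => row 0
  'n' => row 1
Rows:
  Row 0: "ban"
  Row 1: "bnihn"
  Row 2: "ch"
First row length: 3

3


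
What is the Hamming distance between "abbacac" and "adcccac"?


Comparing "abbacac" and "adcccac" position by position:
  Position 0: 'a' vs 'a' => same
  Position 1: 'b' vs 'd' => differ
  Position 2: 'b' vs 'c' => differ
  Position 3: 'a' vs 'c' => differ
  Position 4: 'c' vs 'c' => same
  Position 5: 'a' vs 'a' => same
  Position 6: 'c' vs 'c' => same
Total differences (Hamming distance): 3

3


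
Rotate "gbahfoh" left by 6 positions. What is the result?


Input: "gbahfoh", rotate left by 6
First 6 characters: "gbahfo"
Remaining characters: "h"
Concatenate remaining + first: "h" + "gbahfo" = "hgbahfo"

hgbahfo


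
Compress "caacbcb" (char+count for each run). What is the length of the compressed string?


Input: caacbcb
Runs:
  'c' x 1 => "c1"
  'a' x 2 => "a2"
  'c' x 1 => "c1"
  'b' x 1 => "b1"
  'c' x 1 => "c1"
  'b' x 1 => "b1"
Compressed: "c1a2c1b1c1b1"
Compressed length: 12

12


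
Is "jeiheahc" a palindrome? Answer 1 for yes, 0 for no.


Input: jeiheahc
Reversed: chaehiej
  Compare pos 0 ('j') with pos 7 ('c'): MISMATCH
  Compare pos 1 ('e') with pos 6 ('h'): MISMATCH
  Compare pos 2 ('i') with pos 5 ('a'): MISMATCH
  Compare pos 3 ('h') with pos 4 ('e'): MISMATCH
Result: not a palindrome

0


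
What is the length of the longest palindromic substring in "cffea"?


Input: "cffea"
Checking substrings for palindromes:
  [1:3] "ff" (len 2) => palindrome
Longest palindromic substring: "ff" with length 2

2


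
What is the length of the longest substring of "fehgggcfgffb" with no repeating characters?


Input: "fehgggcfgffb"
Sliding window (track last position of each char):
  Position 0 ('f'): window [0,0] length 1 -- new best
  Position 1 ('e'): window [0,1] length 2 -- new best
  Position 2 ('h'): window [0,2] length 3 -- new best
  Position 3 ('g'): window [0,3] length 4 -- new best
  Position 4 ('g'): repeat (last at 3), move window start to 4
  Position 4 ('g'): window [4,4] length 1
  Position 5 ('g'): repeat (last at 4), move window start to 5
  Position 5 ('g'): window [5,5] length 1
  Position 6 ('c'): window [5,6] length 2
  Position 7 ('f'): window [5,7] length 3
  Position 8 ('g'): repeat (last at 5), move window start to 6
  Position 8 ('g'): window [6,8] length 3
  Position 9 ('f'): repeat (last at 7), move window start to 8
  Position 9 ('f'): window [8,9] length 2
  Position 10 ('f'): repeat (last at 9), move window start to 10
  Position 10 ('f'): window [10,10] length 1
  Position 11 ('b'): window [10,11] length 2
Longest substring with no repeats: "fehg" with length 4

4


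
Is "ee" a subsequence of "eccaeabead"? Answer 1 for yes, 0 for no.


Check if "ee" is a subsequence of "eccaeabead"
Greedy scan:
  Position 0 ('e'): matches sub[0] = 'e'
  Position 1 ('c'): no match needed
  Position 2 ('c'): no match needed
  Position 3 ('a'): no match needed
  Position 4 ('e'): matches sub[1] = 'e'
  Position 5 ('a'): no match needed
  Position 6 ('b'): no match needed
  Position 7 ('e'): no match needed
  Position 8 ('a'): no match needed
  Position 9 ('d'): no match needed
All 2 characters matched => is a subsequence

1


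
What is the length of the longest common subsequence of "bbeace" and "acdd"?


LCS of "bbeace" and "acdd"
DP table:
           a    c    d    d
      0    0    0    0    0
  b   0    0    0    0    0
  b   0    0    0    0    0
  e   0    0    0    0    0
  a   0    1    1    1    1
  c   0    1    2    2    2
  e   0    1    2    2    2
LCS length = dp[6][4] = 2

2


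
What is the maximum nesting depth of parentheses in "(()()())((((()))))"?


Input: "(()()())((((()))))"
Tracking depth:
  Position 0 '(': depth becomes 1
  Position 1 '(': depth becomes 2
  Position 2 ')': depth becomes 1
  Position 3 '(': depth becomes 2
  Position 4 ')': depth becomes 1
  Position 5 '(': depth becomes 2
  Position 6 ')': depth becomes 1
  Position 7 ')': depth becomes 0
  Position 8 '(': depth becomes 1
  Position 9 '(': depth becomes 2
  Position 10 '(': depth becomes 3
  Position 11 '(': depth becomes 4
  Position 12 '(': depth becomes 5
  Position 13 ')': depth becomes 4
  Position 14 ')': depth becomes 3
  Position 15 ')': depth becomes 2
  Position 16 ')': depth becomes 1
  Position 17 ')': depth becomes 0
Maximum depth reached: 5

5


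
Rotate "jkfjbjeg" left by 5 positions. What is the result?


Input: "jkfjbjeg", rotate left by 5
First 5 characters: "jkfjb"
Remaining characters: "jeg"
Concatenate remaining + first: "jeg" + "jkfjb" = "jegjkfjb"

jegjkfjb


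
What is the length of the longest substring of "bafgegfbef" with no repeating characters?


Input: "bafgegfbef"
Sliding window (track last position of each char):
  Position 0 ('b'): window [0,0] length 1 -- new best
  Position 1 ('a'): window [0,1] length 2 -- new best
  Position 2 ('f'): window [0,2] length 3 -- new best
  Position 3 ('g'): window [0,3] length 4 -- new best
  Position 4 ('e'): window [0,4] length 5 -- new best
  Position 5 ('g'): repeat (last at 3), move window start to 4
  Position 5 ('g'): window [4,5] length 2
  Position 6 ('f'): window [4,6] length 3
  Position 7 ('b'): window [4,7] length 4
  Position 8 ('e'): repeat (last at 4), move window start to 5
  Position 8 ('e'): window [5,8] length 4
  Position 9 ('f'): repeat (last at 6), move window start to 7
  Position 9 ('f'): window [7,9] length 3
Longest substring with no repeats: "bafge" with length 5

5


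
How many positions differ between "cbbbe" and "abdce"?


Comparing "cbbbe" and "abdce" position by position:
  Position 0: 'c' vs 'a' => DIFFER
  Position 1: 'b' vs 'b' => same
  Position 2: 'b' vs 'd' => DIFFER
  Position 3: 'b' vs 'c' => DIFFER
  Position 4: 'e' vs 'e' => same
Positions that differ: 3

3


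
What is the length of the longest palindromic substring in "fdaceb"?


Input: "fdaceb"
Checking substrings for palindromes:
  No multi-char palindromic substrings found
Longest palindromic substring: "f" with length 1

1


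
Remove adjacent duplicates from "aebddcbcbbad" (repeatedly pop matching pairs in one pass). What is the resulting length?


Input: aebddcbcbbad
Stack-based adjacent duplicate removal:
  Read 'a': push. Stack: a
  Read 'e': push. Stack: ae
  Read 'b': push. Stack: aeb
  Read 'd': push. Stack: aebd
  Read 'd': matches stack top 'd' => pop. Stack: aeb
  Read 'c': push. Stack: aebc
  Read 'b': push. Stack: aebcb
  Read 'c': push. Stack: aebcbc
  Read 'b': push. Stack: aebcbcb
  Read 'b': matches stack top 'b' => pop. Stack: aebcbc
  Read 'a': push. Stack: aebcbca
  Read 'd': push. Stack: aebcbcad
Final stack: "aebcbcad" (length 8)

8


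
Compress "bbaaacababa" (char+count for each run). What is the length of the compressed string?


Input: bbaaacababa
Runs:
  'b' x 2 => "b2"
  'a' x 3 => "a3"
  'c' x 1 => "c1"
  'a' x 1 => "a1"
  'b' x 1 => "b1"
  'a' x 1 => "a1"
  'b' x 1 => "b1"
  'a' x 1 => "a1"
Compressed: "b2a3c1a1b1a1b1a1"
Compressed length: 16

16


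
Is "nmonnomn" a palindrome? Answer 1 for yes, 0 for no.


Input: nmonnomn
Reversed: nmonnomn
  Compare pos 0 ('n') with pos 7 ('n'): match
  Compare pos 1 ('m') with pos 6 ('m'): match
  Compare pos 2 ('o') with pos 5 ('o'): match
  Compare pos 3 ('n') with pos 4 ('n'): match
Result: palindrome

1


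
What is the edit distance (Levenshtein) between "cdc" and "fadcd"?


Computing edit distance: "cdc" -> "fadcd"
DP table:
           f    a    d    c    d
      0    1    2    3    4    5
  c   1    1    2    3    3    4
  d   2    2    2    2    3    3
  c   3    3    3    3    2    3
Edit distance = dp[3][5] = 3

3


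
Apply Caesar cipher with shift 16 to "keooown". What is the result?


Caesar cipher: shift "keooown" by 16
  'k' (pos 10) + 16 = pos 0 = 'a'
  'e' (pos 4) + 16 = pos 20 = 'u'
  'o' (pos 14) + 16 = pos 4 = 'e'
  'o' (pos 14) + 16 = pos 4 = 'e'
  'o' (pos 14) + 16 = pos 4 = 'e'
  'w' (pos 22) + 16 = pos 12 = 'm'
  'n' (pos 13) + 16 = pos 3 = 'd'
Result: aueeemd

aueeemd


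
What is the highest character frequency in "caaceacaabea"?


Input: caaceacaabea
Character counts:
  'a': 6
  'b': 1
  'c': 3
  'e': 2
Maximum frequency: 6

6


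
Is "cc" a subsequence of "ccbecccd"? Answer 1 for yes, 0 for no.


Check if "cc" is a subsequence of "ccbecccd"
Greedy scan:
  Position 0 ('c'): matches sub[0] = 'c'
  Position 1 ('c'): matches sub[1] = 'c'
  Position 2 ('b'): no match needed
  Position 3 ('e'): no match needed
  Position 4 ('c'): no match needed
  Position 5 ('c'): no match needed
  Position 6 ('c'): no match needed
  Position 7 ('d'): no match needed
All 2 characters matched => is a subsequence

1


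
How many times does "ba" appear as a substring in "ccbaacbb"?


Searching for "ba" in "ccbaacbb"
Scanning each position:
  Position 0: "cc" => no
  Position 1: "cb" => no
  Position 2: "ba" => MATCH
  Position 3: "aa" => no
  Position 4: "ac" => no
  Position 5: "cb" => no
  Position 6: "bb" => no
Total occurrences: 1

1


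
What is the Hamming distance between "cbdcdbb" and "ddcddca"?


Comparing "cbdcdbb" and "ddcddca" position by position:
  Position 0: 'c' vs 'd' => differ
  Position 1: 'b' vs 'd' => differ
  Position 2: 'd' vs 'c' => differ
  Position 3: 'c' vs 'd' => differ
  Position 4: 'd' vs 'd' => same
  Position 5: 'b' vs 'c' => differ
  Position 6: 'b' vs 'a' => differ
Total differences (Hamming distance): 6

6


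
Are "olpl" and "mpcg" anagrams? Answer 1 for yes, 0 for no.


Strings: "olpl", "mpcg"
Sorted first:  llop
Sorted second: cgmp
Differ at position 0: 'l' vs 'c' => not anagrams

0


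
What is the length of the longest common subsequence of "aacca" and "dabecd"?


LCS of "aacca" and "dabecd"
DP table:
           d    a    b    e    c    d
      0    0    0    0    0    0    0
  a   0    0    1    1    1    1    1
  a   0    0    1    1    1    1    1
  c   0    0    1    1    1    2    2
  c   0    0    1    1    1    2    2
  a   0    0    1    1    1    2    2
LCS length = dp[5][6] = 2

2


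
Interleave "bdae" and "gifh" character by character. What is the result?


Interleaving "bdae" and "gifh":
  Position 0: 'b' from first, 'g' from second => "bg"
  Position 1: 'd' from first, 'i' from second => "di"
  Position 2: 'a' from first, 'f' from second => "af"
  Position 3: 'e' from first, 'h' from second => "eh"
Result: bgdiafeh

bgdiafeh


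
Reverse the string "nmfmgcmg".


Input: nmfmgcmg
Reading characters right to left:
  Position 7: 'g'
  Position 6: 'm'
  Position 5: 'c'
  Position 4: 'g'
  Position 3: 'm'
  Position 2: 'f'
  Position 1: 'm'
  Position 0: 'n'
Reversed: gmcgmfmn

gmcgmfmn


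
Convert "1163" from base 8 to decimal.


Input: "1163" in base 8
Positional expansion:
  Digit '1' (value 1) x 8^3 = 512
  Digit '1' (value 1) x 8^2 = 64
  Digit '6' (value 6) x 8^1 = 48
  Digit '3' (value 3) x 8^0 = 3
Sum = 627

627


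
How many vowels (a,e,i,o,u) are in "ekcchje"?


Input: ekcchje
Checking each character:
  'e' at position 0: vowel (running total: 1)
  'k' at position 1: consonant
  'c' at position 2: consonant
  'c' at position 3: consonant
  'h' at position 4: consonant
  'j' at position 5: consonant
  'e' at position 6: vowel (running total: 2)
Total vowels: 2

2


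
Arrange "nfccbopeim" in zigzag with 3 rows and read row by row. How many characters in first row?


Zigzag "nfccbopeim" into 3 rows:
Placing characters:
  'n' => row 0
  'f' => row 1
  'c' => row 2
  'c' => row 1
  'b' => row 0
  'o' => row 1
  'p' => row 2
  'e' => row 1
  'i' => row 0
  'm' => row 1
Rows:
  Row 0: "nbi"
  Row 1: "fcoem"
  Row 2: "cp"
First row length: 3

3


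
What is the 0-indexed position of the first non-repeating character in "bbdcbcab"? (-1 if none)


Input: bbdcbcab
Character frequencies:
  'a': 1
  'b': 4
  'c': 2
  'd': 1
Scanning left to right for freq == 1:
  Position 0 ('b'): freq=4, skip
  Position 1 ('b'): freq=4, skip
  Position 2 ('d'): unique! => answer = 2

2


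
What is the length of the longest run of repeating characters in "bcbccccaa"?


Input: "bcbccccaa"
Scanning for longest run:
  Position 1 ('c'): new char, reset run to 1
  Position 2 ('b'): new char, reset run to 1
  Position 3 ('c'): new char, reset run to 1
  Position 4 ('c'): continues run of 'c', length=2
  Position 5 ('c'): continues run of 'c', length=3
  Position 6 ('c'): continues run of 'c', length=4
  Position 7 ('a'): new char, reset run to 1
  Position 8 ('a'): continues run of 'a', length=2
Longest run: 'c' with length 4

4


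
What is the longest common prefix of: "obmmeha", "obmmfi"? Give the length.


Words: obmmeha, obmmfi
  Position 0: all 'o' => match
  Position 1: all 'b' => match
  Position 2: all 'm' => match
  Position 3: all 'm' => match
  Position 4: ('e', 'f') => mismatch, stop
LCP = "obmm" (length 4)

4


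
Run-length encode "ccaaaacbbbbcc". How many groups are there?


Input: ccaaaacbbbbcc
Scanning for consecutive runs:
  Group 1: 'c' x 2 (positions 0-1)
  Group 2: 'a' x 4 (positions 2-5)
  Group 3: 'c' x 1 (positions 6-6)
  Group 4: 'b' x 4 (positions 7-10)
  Group 5: 'c' x 2 (positions 11-12)
Total groups: 5

5


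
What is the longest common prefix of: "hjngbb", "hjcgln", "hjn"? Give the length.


Words: hjngbb, hjcgln, hjn
  Position 0: all 'h' => match
  Position 1: all 'j' => match
  Position 2: ('n', 'c', 'n') => mismatch, stop
LCP = "hj" (length 2)

2


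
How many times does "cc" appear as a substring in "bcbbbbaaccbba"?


Searching for "cc" in "bcbbbbaaccbba"
Scanning each position:
  Position 0: "bc" => no
  Position 1: "cb" => no
  Position 2: "bb" => no
  Position 3: "bb" => no
  Position 4: "bb" => no
  Position 5: "ba" => no
  Position 6: "aa" => no
  Position 7: "ac" => no
  Position 8: "cc" => MATCH
  Position 9: "cb" => no
  Position 10: "bb" => no
  Position 11: "ba" => no
Total occurrences: 1

1


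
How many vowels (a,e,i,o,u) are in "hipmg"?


Input: hipmg
Checking each character:
  'h' at position 0: consonant
  'i' at position 1: vowel (running total: 1)
  'p' at position 2: consonant
  'm' at position 3: consonant
  'g' at position 4: consonant
Total vowels: 1

1


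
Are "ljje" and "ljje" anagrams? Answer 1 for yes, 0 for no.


Strings: "ljje", "ljje"
Sorted first:  ejjl
Sorted second: ejjl
Sorted forms match => anagrams

1


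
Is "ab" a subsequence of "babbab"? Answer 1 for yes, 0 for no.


Check if "ab" is a subsequence of "babbab"
Greedy scan:
  Position 0 ('b'): no match needed
  Position 1 ('a'): matches sub[0] = 'a'
  Position 2 ('b'): matches sub[1] = 'b'
  Position 3 ('b'): no match needed
  Position 4 ('a'): no match needed
  Position 5 ('b'): no match needed
All 2 characters matched => is a subsequence

1


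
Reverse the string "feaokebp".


Input: feaokebp
Reading characters right to left:
  Position 7: 'p'
  Position 6: 'b'
  Position 5: 'e'
  Position 4: 'k'
  Position 3: 'o'
  Position 2: 'a'
  Position 1: 'e'
  Position 0: 'f'
Reversed: pbekoaef

pbekoaef


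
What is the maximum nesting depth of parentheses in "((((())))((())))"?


Input: "((((())))((())))"
Tracking depth:
  Position 0 '(': depth becomes 1
  Position 1 '(': depth becomes 2
  Position 2 '(': depth becomes 3
  Position 3 '(': depth becomes 4
  Position 4 '(': depth becomes 5
  Position 5 ')': depth becomes 4
  Position 6 ')': depth becomes 3
  Position 7 ')': depth becomes 2
  Position 8 ')': depth becomes 1
  Position 9 '(': depth becomes 2
  Position 10 '(': depth becomes 3
  Position 11 '(': depth becomes 4
  Position 12 ')': depth becomes 3
  Position 13 ')': depth becomes 2
  Position 14 ')': depth becomes 1
  Position 15 ')': depth becomes 0
Maximum depth reached: 5

5


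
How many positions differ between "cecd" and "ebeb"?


Comparing "cecd" and "ebeb" position by position:
  Position 0: 'c' vs 'e' => DIFFER
  Position 1: 'e' vs 'b' => DIFFER
  Position 2: 'c' vs 'e' => DIFFER
  Position 3: 'd' vs 'b' => DIFFER
Positions that differ: 4

4


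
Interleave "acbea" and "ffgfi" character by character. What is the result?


Interleaving "acbea" and "ffgfi":
  Position 0: 'a' from first, 'f' from second => "af"
  Position 1: 'c' from first, 'f' from second => "cf"
  Position 2: 'b' from first, 'g' from second => "bg"
  Position 3: 'e' from first, 'f' from second => "ef"
  Position 4: 'a' from first, 'i' from second => "ai"
Result: afcfbgefai

afcfbgefai


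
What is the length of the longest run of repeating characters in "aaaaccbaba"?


Input: "aaaaccbaba"
Scanning for longest run:
  Position 1 ('a'): continues run of 'a', length=2
  Position 2 ('a'): continues run of 'a', length=3
  Position 3 ('a'): continues run of 'a', length=4
  Position 4 ('c'): new char, reset run to 1
  Position 5 ('c'): continues run of 'c', length=2
  Position 6 ('b'): new char, reset run to 1
  Position 7 ('a'): new char, reset run to 1
  Position 8 ('b'): new char, reset run to 1
  Position 9 ('a'): new char, reset run to 1
Longest run: 'a' with length 4

4


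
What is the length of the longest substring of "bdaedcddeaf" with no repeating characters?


Input: "bdaedcddeaf"
Sliding window (track last position of each char):
  Position 0 ('b'): window [0,0] length 1 -- new best
  Position 1 ('d'): window [0,1] length 2 -- new best
  Position 2 ('a'): window [0,2] length 3 -- new best
  Position 3 ('e'): window [0,3] length 4 -- new best
  Position 4 ('d'): repeat (last at 1), move window start to 2
  Position 4 ('d'): window [2,4] length 3
  Position 5 ('c'): window [2,5] length 4
  Position 6 ('d'): repeat (last at 4), move window start to 5
  Position 6 ('d'): window [5,6] length 2
  Position 7 ('d'): repeat (last at 6), move window start to 7
  Position 7 ('d'): window [7,7] length 1
  Position 8 ('e'): window [7,8] length 2
  Position 9 ('a'): window [7,9] length 3
  Position 10 ('f'): window [7,10] length 4
Longest substring with no repeats: "bdae" with length 4

4
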